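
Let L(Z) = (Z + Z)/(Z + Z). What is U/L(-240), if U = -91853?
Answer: -91853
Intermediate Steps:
L(Z) = 1 (L(Z) = (2*Z)/((2*Z)) = (2*Z)*(1/(2*Z)) = 1)
U/L(-240) = -91853/1 = -91853*1 = -91853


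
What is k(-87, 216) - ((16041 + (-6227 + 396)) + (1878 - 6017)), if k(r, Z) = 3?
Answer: -6068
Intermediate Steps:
k(-87, 216) - ((16041 + (-6227 + 396)) + (1878 - 6017)) = 3 - ((16041 + (-6227 + 396)) + (1878 - 6017)) = 3 - ((16041 - 5831) - 4139) = 3 - (10210 - 4139) = 3 - 1*6071 = 3 - 6071 = -6068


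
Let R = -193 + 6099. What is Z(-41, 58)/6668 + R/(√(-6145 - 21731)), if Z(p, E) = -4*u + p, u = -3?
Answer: -29/6668 - 2953*I*√6969/6969 ≈ -0.0043491 - 35.374*I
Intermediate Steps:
Z(p, E) = 12 + p (Z(p, E) = -4*(-3) + p = 12 + p)
R = 5906
Z(-41, 58)/6668 + R/(√(-6145 - 21731)) = (12 - 41)/6668 + 5906/(√(-6145 - 21731)) = -29*1/6668 + 5906/(√(-27876)) = -29/6668 + 5906/((2*I*√6969)) = -29/6668 + 5906*(-I*√6969/13938) = -29/6668 - 2953*I*√6969/6969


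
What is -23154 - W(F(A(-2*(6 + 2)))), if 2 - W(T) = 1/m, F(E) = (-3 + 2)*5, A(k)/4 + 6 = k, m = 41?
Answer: -949395/41 ≈ -23156.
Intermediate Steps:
A(k) = -24 + 4*k
F(E) = -5 (F(E) = -1*5 = -5)
W(T) = 81/41 (W(T) = 2 - 1/41 = 81/41)
-23154 - W(F(A(-2*(6 + 2)))) = -23154 - 1*81/41 = -23154 - 81/41 = -949395/41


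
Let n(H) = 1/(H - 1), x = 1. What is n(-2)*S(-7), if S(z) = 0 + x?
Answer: -1/3 ≈ -0.33333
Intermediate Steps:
S(z) = 1 (S(z) = 0 + 1 = 1)
n(H) = 1/(-1 + H)
n(-2)*S(-7) = 1/(-1 - 2) = 1/(-3) = -1/3*1 = -1/3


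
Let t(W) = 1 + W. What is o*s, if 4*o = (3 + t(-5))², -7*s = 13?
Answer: -13/28 ≈ -0.46429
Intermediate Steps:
s = -13/7 (s = -⅐*13 = -13/7 ≈ -1.8571)
o = ¼ (o = (3 + (1 - 5))²/4 = (3 - 4)²/4 = (¼)*(-1)² = (¼)*1 = ¼ ≈ 0.25000)
o*s = (¼)*(-13/7) = -13/28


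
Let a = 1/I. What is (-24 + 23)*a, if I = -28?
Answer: 1/28 ≈ 0.035714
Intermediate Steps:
a = -1/28 (a = 1/(-28) = -1/28 ≈ -0.035714)
(-24 + 23)*a = (-24 + 23)*(-1/28) = -1*(-1/28) = 1/28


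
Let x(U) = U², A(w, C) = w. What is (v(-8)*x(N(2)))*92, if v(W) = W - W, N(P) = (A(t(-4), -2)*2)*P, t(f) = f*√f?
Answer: 0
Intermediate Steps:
t(f) = f^(3/2)
N(P) = -16*I*P (N(P) = ((-4)^(3/2)*2)*P = (-8*I*2)*P = (-16*I)*P = -16*I*P)
v(W) = 0
(v(-8)*x(N(2)))*92 = (0*(-16*I*2)²)*92 = (0*(-32*I)²)*92 = (0*(-1024))*92 = 0*92 = 0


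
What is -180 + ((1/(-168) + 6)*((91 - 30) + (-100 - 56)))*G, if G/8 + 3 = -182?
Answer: 17694245/21 ≈ 8.4258e+5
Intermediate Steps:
G = -1480 (G = -24 + 8*(-182) = -24 - 1456 = -1480)
-180 + ((1/(-168) + 6)*((91 - 30) + (-100 - 56)))*G = -180 + ((1/(-168) + 6)*((91 - 30) + (-100 - 56)))*(-1480) = -180 + ((-1/168 + 6)*(61 - 156))*(-1480) = -180 + ((1007/168)*(-95))*(-1480) = -180 - 95665/168*(-1480) = -180 + 17698025/21 = 17694245/21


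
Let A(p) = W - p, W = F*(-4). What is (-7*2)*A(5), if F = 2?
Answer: 182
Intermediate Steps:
W = -8 (W = 2*(-4) = -8)
A(p) = -8 - p
(-7*2)*A(5) = (-7*2)*(-8 - 1*5) = -14*(-8 - 5) = -14*(-13) = 182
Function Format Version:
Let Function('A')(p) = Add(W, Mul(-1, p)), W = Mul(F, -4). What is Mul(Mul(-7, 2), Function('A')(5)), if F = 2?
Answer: 182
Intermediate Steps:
W = -8 (W = Mul(2, -4) = -8)
Function('A')(p) = Add(-8, Mul(-1, p))
Mul(Mul(-7, 2), Function('A')(5)) = Mul(Mul(-7, 2), Add(-8, Mul(-1, 5))) = Mul(-14, Add(-8, -5)) = Mul(-14, -13) = 182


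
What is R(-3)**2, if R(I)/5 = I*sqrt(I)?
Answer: -675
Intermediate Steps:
R(I) = 5*I**(3/2) (R(I) = 5*(I*sqrt(I)) = 5*I**(3/2))
R(-3)**2 = (5*(-3)**(3/2))**2 = (5*(-3*I*sqrt(3)))**2 = (-15*I*sqrt(3))**2 = -675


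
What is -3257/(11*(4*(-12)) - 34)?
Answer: 3257/562 ≈ 5.7954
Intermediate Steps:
-3257/(11*(4*(-12)) - 34) = -3257/(11*(-48) - 34) = -3257/(-528 - 34) = -3257/(-562) = -3257*(-1/562) = 3257/562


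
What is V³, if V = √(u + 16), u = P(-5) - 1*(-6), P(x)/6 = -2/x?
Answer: 122*√610/25 ≈ 120.53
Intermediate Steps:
P(x) = -12/x (P(x) = 6*(-2/x) = -12/x)
u = 42/5 (u = -12/(-5) - 1*(-6) = -12*(-⅕) + 6 = 12/5 + 6 = 42/5 ≈ 8.4000)
V = √610/5 (V = √(42/5 + 16) = √(122/5) = √610/5 ≈ 4.9396)
V³ = (√610/5)³ = 122*√610/25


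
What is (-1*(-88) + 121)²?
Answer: 43681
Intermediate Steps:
(-1*(-88) + 121)² = (88 + 121)² = 209² = 43681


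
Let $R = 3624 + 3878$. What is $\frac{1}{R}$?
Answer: $\frac{1}{7502} \approx 0.0001333$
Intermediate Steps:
$R = 7502$
$\frac{1}{R} = \frac{1}{7502}$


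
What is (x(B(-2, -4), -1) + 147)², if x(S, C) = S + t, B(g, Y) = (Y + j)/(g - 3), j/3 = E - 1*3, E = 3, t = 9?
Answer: 614656/25 ≈ 24586.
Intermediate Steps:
j = 0 (j = 3*(3 - 1*3) = 3*(3 - 3) = 3*0 = 0)
B(g, Y) = Y/(-3 + g) (B(g, Y) = (Y + 0)/(g - 3) = Y/(-3 + g))
x(S, C) = 9 + S (x(S, C) = S + 9 = 9 + S)
(x(B(-2, -4), -1) + 147)² = ((9 - 4/(-3 - 2)) + 147)² = ((9 - 4/(-5)) + 147)² = ((9 - 4*(-⅕)) + 147)² = ((9 + ⅘) + 147)² = (49/5 + 147)² = (784/5)² = 614656/25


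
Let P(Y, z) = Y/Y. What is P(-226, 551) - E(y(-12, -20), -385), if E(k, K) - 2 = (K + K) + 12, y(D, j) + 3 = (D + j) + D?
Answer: 757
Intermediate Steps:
y(D, j) = -3 + j + 2*D (y(D, j) = -3 + ((D + j) + D) = -3 + (j + 2*D) = -3 + j + 2*D)
E(k, K) = 14 + 2*K (E(k, K) = 2 + ((K + K) + 12) = 2 + (2*K + 12) = 2 + (12 + 2*K) = 14 + 2*K)
P(Y, z) = 1
P(-226, 551) - E(y(-12, -20), -385) = 1 - (14 + 2*(-385)) = 1 - (14 - 770) = 1 - 1*(-756) = 1 + 756 = 757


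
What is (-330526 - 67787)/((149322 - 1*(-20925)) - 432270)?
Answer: 132771/87341 ≈ 1.5201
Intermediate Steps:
(-330526 - 67787)/((149322 - 1*(-20925)) - 432270) = -398313/((149322 + 20925) - 432270) = -398313/(170247 - 432270) = -398313/(-262023) = -398313*(-1/262023) = 132771/87341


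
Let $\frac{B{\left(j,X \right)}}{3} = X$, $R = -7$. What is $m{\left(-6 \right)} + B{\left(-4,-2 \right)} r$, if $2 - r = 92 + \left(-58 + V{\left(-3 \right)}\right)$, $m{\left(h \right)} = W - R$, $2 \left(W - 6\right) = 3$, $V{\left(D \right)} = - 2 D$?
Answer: $\frac{485}{2} \approx 242.5$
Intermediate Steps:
$B{\left(j,X \right)} = 3 X$
$W = \frac{15}{2}$ ($W = 6 + \frac{1}{2} \cdot 3 = 6 + \frac{3}{2} = \frac{15}{2} \approx 7.5$)
$m{\left(h \right)} = \frac{29}{2}$ ($m{\left(h \right)} = \frac{15}{2} - -7 = \frac{15}{2} + 7 = \frac{29}{2}$)
$r = -38$ ($r = 2 - \left(92 - 52\right) = 2 - 40 = -38$)
$m{\left(-6 \right)} + B{\left(-4,-2 \right)} r = \frac{29}{2} + 3 \left(-2\right) \left(-38\right) = \frac{29}{2} - -228 = \frac{29}{2} + 228 = \frac{485}{2}$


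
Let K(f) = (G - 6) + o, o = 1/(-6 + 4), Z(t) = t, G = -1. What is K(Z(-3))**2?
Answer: 225/4 ≈ 56.250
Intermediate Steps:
o = -1/2 (o = 1/(-2) = -1/2 ≈ -0.50000)
K(f) = -15/2 (K(f) = (-1 - 6) - 1/2 = -7 - 1/2 = -15/2)
K(Z(-3))**2 = (-15/2)**2 = 225/4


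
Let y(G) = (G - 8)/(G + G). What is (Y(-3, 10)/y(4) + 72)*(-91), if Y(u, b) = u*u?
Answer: -4914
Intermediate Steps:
y(G) = (-8 + G)/(2*G) (y(G) = (-8 + G)/((2*G)) = (-8 + G)*(1/(2*G)) = (-8 + G)/(2*G))
Y(u, b) = u²
(Y(-3, 10)/y(4) + 72)*(-91) = ((-3)²/(((½)*(-8 + 4)/4)) + 72)*(-91) = (9/(((½)*(¼)*(-4))) + 72)*(-91) = (9/(-½) + 72)*(-91) = (9*(-2) + 72)*(-91) = (-18 + 72)*(-91) = 54*(-91) = -4914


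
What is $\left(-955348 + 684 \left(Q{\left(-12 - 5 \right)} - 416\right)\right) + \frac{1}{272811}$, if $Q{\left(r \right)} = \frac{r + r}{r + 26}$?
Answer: $- \frac{338961120035}{272811} \approx -1.2425 \cdot 10^{6}$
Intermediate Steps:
$Q{\left(r \right)} = \frac{2 r}{26 + r}$
$\left(-955348 + 684 \left(Q{\left(-12 - 5 \right)} - 416\right)\right) + \frac{1}{272811} = \left(-955348 + 684 \left(\frac{2 \left(-12 - 5\right)}{26 - 17} - 416\right)\right) + \frac{1}{272811} = \left(-955348 + 684 \left(2 \left(-17\right) \frac{1}{26 - 17} - 416\right)\right) + \frac{1}{272811} = \left(-955348 + 684 \left(2 \left(-17\right) \frac{1}{9} - 416\right)\right) + \frac{1}{272811} = \left(-955348 + 684 \left(- \frac{34}{9} - 416\right)\right) + \frac{1}{272811} = \left(-955348 + 684 \left(- \frac{3778}{9}\right)\right) + \frac{1}{272811} = \left(-955348 - 287128\right) + \frac{1}{272811} = -1242476 + \frac{1}{272811} = - \frac{338961120035}{272811}$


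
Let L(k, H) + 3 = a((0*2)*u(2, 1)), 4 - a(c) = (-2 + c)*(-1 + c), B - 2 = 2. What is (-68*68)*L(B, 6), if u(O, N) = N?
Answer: 4624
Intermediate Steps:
B = 4 (B = 2 + 2 = 4)
a(c) = 4 - (-1 + c)*(-2 + c) (a(c) = 4 - (-2 + c)*(-1 + c) = 4 - (-1 + c)*(-2 + c))
L(k, H) = -1 (L(k, H) = -3 + (2 - ((0*2)*1)**2 + 3*((0*2)*1)) = -3 + (2 - (0*1)**2 + 3*(0*1)) = -3 + (2 - 1*0**2 + 3*0) = -3 + (2 - 1*0 + 0) = -3 + (2 + 0 + 0) = -3 + 2 = -1)
(-68*68)*L(B, 6) = -68*68*(-1) = -4624*(-1) = 4624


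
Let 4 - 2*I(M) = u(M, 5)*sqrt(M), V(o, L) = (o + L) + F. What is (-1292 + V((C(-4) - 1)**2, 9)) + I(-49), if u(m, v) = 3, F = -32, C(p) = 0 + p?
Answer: -1288 - 21*I/2 ≈ -1288.0 - 10.5*I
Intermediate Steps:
C(p) = p
V(o, L) = -32 + L + o (V(o, L) = (o + L) - 32 = (L + o) - 32 = -32 + L + o)
I(M) = 2 - 3*sqrt(M)/2
(-1292 + V((C(-4) - 1)**2, 9)) + I(-49) = (-1292 + (-32 + 9 + (-4 - 1)**2)) + (2 - 21*I/2) = (-1292 + (-32 + 9 + (-5)**2)) + (2 - 21*I/2) = (-1292 + (-32 + 9 + 25)) + (2 - 21*I/2) = (-1292 + 2) + (2 - 21*I/2) = -1290 + (2 - 21*I/2) = -1288 - 21*I/2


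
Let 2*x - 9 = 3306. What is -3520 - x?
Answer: -10355/2 ≈ -5177.5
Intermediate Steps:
x = 3315/2 (x = 9/2 + (½)*3306 = 9/2 + 1653 = 3315/2 ≈ 1657.5)
-3520 - x = -3520 - 1*3315/2 = -3520 - 3315/2 = -10355/2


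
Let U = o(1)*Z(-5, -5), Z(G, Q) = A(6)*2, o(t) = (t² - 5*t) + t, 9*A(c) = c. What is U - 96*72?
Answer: -6916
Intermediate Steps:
A(c) = c/9
o(t) = t² - 4*t
Z(G, Q) = 4/3 (Z(G, Q) = ((⅑)*6)*2 = (⅔)*2 = 4/3)
U = -4 (U = (1*(-4 + 1))*(4/3) = (1*(-3))*(4/3) = -3*4/3 = -4)
U - 96*72 = -4 - 96*72 = -4 - 6912 = -6916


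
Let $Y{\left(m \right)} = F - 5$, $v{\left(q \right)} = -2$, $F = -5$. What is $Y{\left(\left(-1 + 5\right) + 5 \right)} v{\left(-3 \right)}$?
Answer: $20$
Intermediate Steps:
$Y{\left(m \right)} = -10$ ($Y{\left(m \right)} = -5 - 5 = -10$)
$Y{\left(\left(-1 + 5\right) + 5 \right)} v{\left(-3 \right)} = \left(-10\right) \left(-2\right) = 20$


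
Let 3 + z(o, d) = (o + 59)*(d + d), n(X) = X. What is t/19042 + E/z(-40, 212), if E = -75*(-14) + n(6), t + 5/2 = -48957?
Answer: -748325003/306690452 ≈ -2.4400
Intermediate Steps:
t = -97919/2 (t = -5/2 - 48957 = -97919/2 ≈ -48960.)
z(o, d) = -3 + 2*d*(59 + o) (z(o, d) = -3 + (o + 59)*(d + d) = -3 + (59 + o)*(2*d) = -3 + 2*d*(59 + o))
E = 1056 (E = -75*(-14) + 6 = 1050 + 6 = 1056)
t/19042 + E/z(-40, 212) = -97919/2/19042 + 1056/(-3 + 118*212 + 2*212*(-40)) = -97919/2*1/19042 + 1056/(-3 + 25016 - 16960) = -97919/38084 + 1056/8053 = -748325003/306690452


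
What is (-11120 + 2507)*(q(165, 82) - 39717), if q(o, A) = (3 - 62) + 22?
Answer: 342401202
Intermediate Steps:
q(o, A) = -37 (q(o, A) = -59 + 22 = -37)
(-11120 + 2507)*(q(165, 82) - 39717) = (-11120 + 2507)*(-37 - 39717) = -8613*(-39754) = 342401202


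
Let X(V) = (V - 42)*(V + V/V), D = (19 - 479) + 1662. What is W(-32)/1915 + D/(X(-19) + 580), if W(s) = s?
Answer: 1124067/1606685 ≈ 0.69962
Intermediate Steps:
D = 1202 (D = -460 + 1662 = 1202)
X(V) = (1 + V)*(-42 + V) (X(V) = (-42 + V)*(V + 1) = (-42 + V)*(1 + V) = (1 + V)*(-42 + V))
W(-32)/1915 + D/(X(-19) + 580) = -32/1915 + 1202/((-42 + (-19)² - 41*(-19)) + 580) = -32*1/1915 + 1202/((-42 + 361 + 779) + 580) = -32/1915 + 1202/(1098 + 580) = -32/1915 + 1202/1678 = -32/1915 + 1202*(1/1678) = -32/1915 + 601/839 = 1124067/1606685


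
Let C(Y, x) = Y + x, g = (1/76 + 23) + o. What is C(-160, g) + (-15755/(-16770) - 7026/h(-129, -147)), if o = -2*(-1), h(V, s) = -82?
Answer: -252729929/5225532 ≈ -48.364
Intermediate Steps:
o = 2
g = 1901/76 (g = (1/76 + 23) + 2 = 1749/76 + 2 = 1901/76 ≈ 25.013)
C(-160, g) + (-15755/(-16770) - 7026/h(-129, -147)) = (-160 + 1901/76) + (-15755/(-16770) - 7026/(-82)) = -10259/76 + (-15755*(-1/16770) - 7026*(-1/82)) = -10259/76 + (3151/3354 + 3513/41) = -10259/76 + 11911793/137514 = -252729929/5225532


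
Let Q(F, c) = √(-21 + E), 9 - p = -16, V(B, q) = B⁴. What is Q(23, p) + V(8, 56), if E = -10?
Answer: 4096 + I*√31 ≈ 4096.0 + 5.5678*I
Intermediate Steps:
p = 25 (p = 9 - 1*(-16) = 9 + 16 = 25)
Q(F, c) = I*√31 (Q(F, c) = √(-21 - 10) = √(-31) = I*√31)
Q(23, p) + V(8, 56) = I*√31 + 8⁴ = I*√31 + 4096 = 4096 + I*√31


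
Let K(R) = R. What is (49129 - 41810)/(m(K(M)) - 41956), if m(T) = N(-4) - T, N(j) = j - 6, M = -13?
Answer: -7319/41953 ≈ -0.17446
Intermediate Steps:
N(j) = -6 + j
m(T) = -10 - T (m(T) = (-6 - 4) - T = -10 - T)
(49129 - 41810)/(m(K(M)) - 41956) = (49129 - 41810)/((-10 - 1*(-13)) - 41956) = 7319/((-10 + 13) - 41956) = 7319/(3 - 41956) = 7319/(-41953) = 7319*(-1/41953) = -7319/41953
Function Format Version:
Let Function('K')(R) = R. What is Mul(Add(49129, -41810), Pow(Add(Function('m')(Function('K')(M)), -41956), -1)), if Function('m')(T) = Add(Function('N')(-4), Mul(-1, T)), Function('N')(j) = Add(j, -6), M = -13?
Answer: Rational(-7319, 41953) ≈ -0.17446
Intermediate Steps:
Function('N')(j) = Add(-6, j)
Function('m')(T) = Add(-10, Mul(-1, T)) (Function('m')(T) = Add(Add(-6, -4), Mul(-1, T)) = Add(-10, Mul(-1, T)))
Mul(Add(49129, -41810), Pow(Add(Function('m')(Function('K')(M)), -41956), -1)) = Mul(Add(49129, -41810), Pow(Add(Add(-10, Mul(-1, -13)), -41956), -1)) = Mul(7319, Pow(Add(Add(-10, 13), -41956), -1)) = Mul(7319, Pow(Add(3, -41956), -1)) = Mul(7319, Pow(-41953, -1)) = Mul(7319, Rational(-1, 41953)) = Rational(-7319, 41953)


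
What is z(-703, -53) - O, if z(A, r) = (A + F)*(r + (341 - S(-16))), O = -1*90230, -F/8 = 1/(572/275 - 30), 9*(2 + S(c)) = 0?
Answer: -39631360/349 ≈ -1.1356e+5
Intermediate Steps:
S(c) = -2 (S(c) = -2 + (1/9)*0 = -2 + 0 = -2)
F = 100/349 (F = -8/(572/275 - 30) = -8/(572*(1/275) - 30) = -8/(52/25 - 30) = -8/(-698/25) = -8*(-25/698) = 100/349 ≈ 0.28653)
O = -90230
z(A, r) = (343 + r)*(100/349 + A) (z(A, r) = (A + 100/349)*(r + (341 - 1*(-2))) = (100/349 + A)*(r + (341 + 2)) = (100/349 + A)*(r + 343) = (100/349 + A)*(343 + r) = (343 + r)*(100/349 + A))
z(-703, -53) - O = (34300/349 + 343*(-703) + (100/349)*(-53) - 703*(-53)) - 1*(-90230) = (34300/349 - 241129 - 5300/349 + 37259) + 90230 = -71121630/349 + 90230 = -39631360/349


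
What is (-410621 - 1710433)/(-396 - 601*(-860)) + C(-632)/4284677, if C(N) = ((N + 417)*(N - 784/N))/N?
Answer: -2181503650655253/531176652134648 ≈ -4.1069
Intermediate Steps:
C(N) = (417 + N)*(N - 784/N)/N (C(N) = ((417 + N)*(N - 784/N))/N = (417 + N)*(N - 784/N)/N)
(-410621 - 1710433)/(-396 - 601*(-860)) + C(-632)/4284677 = (-410621 - 1710433)/(-396 - 601*(-860)) + (417 - 632 - 326928/(-632)² - 784/(-632))/4284677 = -2121054/(-396 + 516860) + (417 - 632 - 326928*1/399424 - 784*(-1/632))*(1/4284677) = -2121054/516464 + (417 - 632 - 20433/24964 + 98/79)*(1/4284677) = -2121054*1/516464 - 5356725/24964*1/4284677 = -81579/19864 - 5356725/106962676628 = -2181503650655253/531176652134648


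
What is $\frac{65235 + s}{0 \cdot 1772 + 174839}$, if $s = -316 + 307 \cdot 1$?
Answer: $\frac{9318}{24977} \approx 0.37306$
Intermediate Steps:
$s = -9$ ($s = -316 + 307 = -9$)
$\frac{65235 + s}{0 \cdot 1772 + 174839} = \frac{65235 - 9}{0 \cdot 1772 + 174839} = \frac{65226}{0 + 174839} = \frac{65226}{174839} = 65226 \cdot \frac{1}{174839} = \frac{9318}{24977}$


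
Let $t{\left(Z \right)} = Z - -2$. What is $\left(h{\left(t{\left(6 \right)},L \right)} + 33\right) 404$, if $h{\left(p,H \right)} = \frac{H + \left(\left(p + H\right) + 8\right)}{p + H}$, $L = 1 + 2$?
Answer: $14140$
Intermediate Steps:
$t{\left(Z \right)} = 2 + Z$ ($t{\left(Z \right)} = Z + 2 = 2 + Z$)
$L = 3$
$h{\left(p,H \right)} = \frac{8 + p + 2 H}{H + p}$ ($h{\left(p,H \right)} = \frac{H + \left(\left(H + p\right) + 8\right)}{H + p} = \frac{H + \left(8 + H + p\right)}{H + p} = \frac{8 + p + 2 H}{H + p}$)
$\left(h{\left(t{\left(6 \right)},L \right)} + 33\right) 404 = \left(\frac{8 + \left(2 + 6\right) + 2 \cdot 3}{3 + \left(2 + 6\right)} + 33\right) 404 = \left(\frac{8 + 8 + 6}{3 + 8} + 33\right) 404 = \left(\frac{1}{11} \cdot 22 + 33\right) 404 = \left(2 + 33\right) 404 = 35 \cdot 404 = 14140$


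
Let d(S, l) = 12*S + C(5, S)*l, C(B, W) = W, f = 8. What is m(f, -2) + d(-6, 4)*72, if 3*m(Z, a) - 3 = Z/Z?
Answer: -20732/3 ≈ -6910.7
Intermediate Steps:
m(Z, a) = 4/3 (m(Z, a) = 1 + (Z/Z)/3 = 1 + (⅓)*1 = 1 + ⅓ = 4/3)
d(S, l) = 12*S + S*l
m(f, -2) + d(-6, 4)*72 = 4/3 - 6*(12 + 4)*72 = 4/3 - 6*16*72 = 4/3 - 96*72 = 4/3 - 6912 = -20732/3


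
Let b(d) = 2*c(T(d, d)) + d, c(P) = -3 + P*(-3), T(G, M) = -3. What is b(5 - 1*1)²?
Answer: 256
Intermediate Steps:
c(P) = -3 - 3*P
b(d) = 12 + d (b(d) = 2*(-3 - 3*(-3)) + d = 2*(-3 + 9) + d = 2*6 + d = 12 + d)
b(5 - 1*1)² = (12 + (5 - 1*1))² = (12 + (5 - 1))² = (12 + 4)² = 16² = 256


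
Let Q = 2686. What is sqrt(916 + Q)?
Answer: sqrt(3602) ≈ 60.017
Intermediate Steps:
sqrt(916 + Q) = sqrt(916 + 2686) = sqrt(3602)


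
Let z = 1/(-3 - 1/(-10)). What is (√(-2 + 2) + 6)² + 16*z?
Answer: 884/29 ≈ 30.483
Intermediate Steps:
z = -10/29 (z = 1/(-3 - 1*(-⅒)) = 1/(-3 + ⅒) = 1/(-29/10) = -10/29 ≈ -0.34483)
(√(-2 + 2) + 6)² + 16*z = (√(-2 + 2) + 6)² + 16*(-10/29) = (√0 + 6)² - 160/29 = (0 + 6)² - 160/29 = 6² - 160/29 = 36 - 160/29 = 884/29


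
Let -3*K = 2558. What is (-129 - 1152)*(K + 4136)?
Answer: -4205950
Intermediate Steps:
K = -2558/3 (K = -⅓*2558 = -2558/3 ≈ -852.67)
(-129 - 1152)*(K + 4136) = (-129 - 1152)*(-2558/3 + 4136) = -1281*9850/3 = -4205950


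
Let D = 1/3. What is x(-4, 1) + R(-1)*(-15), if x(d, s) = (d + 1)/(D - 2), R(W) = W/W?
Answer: -66/5 ≈ -13.200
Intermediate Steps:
R(W) = 1
D = 1/3 ≈ 0.33333
x(d, s) = -3/5 - 3*d/5 (x(d, s) = (d + 1)/(1/3 - 2) = (1 + d)/(-5/3) = (1 + d)*(-3/5) = -3/5 - 3*d/5)
x(-4, 1) + R(-1)*(-15) = (-3/5 - 3/5*(-4)) + 1*(-15) = (-3/5 + 12/5) - 15 = 9/5 - 15 = -66/5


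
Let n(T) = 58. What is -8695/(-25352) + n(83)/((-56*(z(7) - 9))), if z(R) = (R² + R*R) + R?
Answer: 2829619/8518272 ≈ 0.33218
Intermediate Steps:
z(R) = R + 2*R² (z(R) = (R² + R²) + R = 2*R² + R = R + 2*R²)
-8695/(-25352) + n(83)/((-56*(z(7) - 9))) = -8695/(-25352) + 58/((-56*(7*(1 + 2*7) - 9))) = -8695*(-1/25352) + 58/((-56*(7*(1 + 14) - 9))) = 8695/25352 + 58/((-56*(7*15 - 9))) = 8695/25352 + 58/((-56*(105 - 9))) = 8695/25352 + 58/((-56*96)) = 8695/25352 + 58/(-5376) = 8695/25352 + 58*(-1/5376) = 8695/25352 - 29/2688 = 2829619/8518272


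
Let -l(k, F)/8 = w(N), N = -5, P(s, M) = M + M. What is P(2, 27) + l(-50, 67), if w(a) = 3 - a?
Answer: -10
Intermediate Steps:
P(s, M) = 2*M
l(k, F) = -64 (l(k, F) = -8*(3 - 1*(-5)) = -8*(3 + 5) = -8*8 = -64)
P(2, 27) + l(-50, 67) = 2*27 - 64 = 54 - 64 = -10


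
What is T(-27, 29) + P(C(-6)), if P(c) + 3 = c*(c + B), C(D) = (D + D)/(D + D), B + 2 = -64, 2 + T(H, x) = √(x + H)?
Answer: -70 + √2 ≈ -68.586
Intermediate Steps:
T(H, x) = -2 + √(H + x) (T(H, x) = -2 + √(x + H) = -2 + √(H + x))
B = -66 (B = -2 - 64 = -66)
C(D) = 1 (C(D) = (2*D)/((2*D)) = (2*D)*(1/(2*D)) = 1)
P(c) = -3 + c*(-66 + c) (P(c) = -3 + c*(c - 66) = -3 + c*(-66 + c))
T(-27, 29) + P(C(-6)) = (-2 + √(-27 + 29)) + (-3 + 1² - 66*1) = (-2 + √2) + (-3 + 1 - 66) = (-2 + √2) - 68 = -70 + √2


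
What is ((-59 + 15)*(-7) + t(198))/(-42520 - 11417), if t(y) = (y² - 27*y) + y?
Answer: -34364/53937 ≈ -0.63711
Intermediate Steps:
t(y) = y² - 26*y
((-59 + 15)*(-7) + t(198))/(-42520 - 11417) = ((-59 + 15)*(-7) + 198*(-26 + 198))/(-42520 - 11417) = (-44*(-7) + 198*172)/(-53937) = (308 + 34056)*(-1/53937) = 34364*(-1/53937) = -34364/53937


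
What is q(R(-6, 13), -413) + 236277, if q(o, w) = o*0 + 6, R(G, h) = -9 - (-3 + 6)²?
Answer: 236283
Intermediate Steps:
R(G, h) = -18 (R(G, h) = -9 - 1*3² = -9 - 1*9 = -9 - 9 = -18)
q(o, w) = 6 (q(o, w) = 0 + 6 = 6)
q(R(-6, 13), -413) + 236277 = 6 + 236277 = 236283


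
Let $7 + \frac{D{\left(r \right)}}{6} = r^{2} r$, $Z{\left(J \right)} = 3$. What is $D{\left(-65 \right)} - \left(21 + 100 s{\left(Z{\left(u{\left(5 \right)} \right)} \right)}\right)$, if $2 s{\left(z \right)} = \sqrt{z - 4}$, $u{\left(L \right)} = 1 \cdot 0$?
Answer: $-1647813 - 50 i \approx -1.6478 \cdot 10^{6} - 50.0 i$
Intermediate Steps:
$u{\left(L \right)} = 0$
$s{\left(z \right)} = \frac{\sqrt{-4 + z}}{2}$ ($s{\left(z \right)} = \frac{\sqrt{z - 4}}{2} = \frac{\sqrt{-4 + z}}{2}$)
$D{\left(r \right)} = -42 + 6 r^{3}$ ($D{\left(r \right)} = -42 + 6 r^{2} r = -42 + 6 r^{3}$)
$D{\left(-65 \right)} - \left(21 + 100 s{\left(Z{\left(u{\left(5 \right)} \right)} \right)}\right) = \left(-42 + 6 \left(-65\right)^{3}\right) - \left(21 + 100 \frac{\sqrt{-4 + 3}}{2}\right) = \left(-42 + 6 \left(-274625\right)\right) - \left(21 + 100 \frac{\sqrt{-1}}{2}\right) = \left(-42 - 1647750\right) - \left(21 + 100 \frac{i}{2}\right) = -1647792 - \left(21 + 50 i\right) = -1647813 - 50 i$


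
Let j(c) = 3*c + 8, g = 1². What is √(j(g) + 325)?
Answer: 4*√21 ≈ 18.330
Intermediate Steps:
g = 1
j(c) = 8 + 3*c
√(j(g) + 325) = √((8 + 3*1) + 325) = √((8 + 3) + 325) = √(11 + 325) = √336 = 4*√21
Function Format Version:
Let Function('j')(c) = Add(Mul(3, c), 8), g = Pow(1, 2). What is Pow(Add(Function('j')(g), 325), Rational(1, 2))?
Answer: Mul(4, Pow(21, Rational(1, 2))) ≈ 18.330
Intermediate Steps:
g = 1
Function('j')(c) = Add(8, Mul(3, c))
Pow(Add(Function('j')(g), 325), Rational(1, 2)) = Pow(Add(Add(8, Mul(3, 1)), 325), Rational(1, 2)) = Pow(Add(Add(8, 3), 325), Rational(1, 2)) = Pow(Add(11, 325), Rational(1, 2)) = Pow(336, Rational(1, 2)) = Mul(4, Pow(21, Rational(1, 2)))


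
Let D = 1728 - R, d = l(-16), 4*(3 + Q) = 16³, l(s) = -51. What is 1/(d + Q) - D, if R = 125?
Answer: -1554909/970 ≈ -1603.0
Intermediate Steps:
Q = 1021 (Q = -3 + (¼)*16³ = -3 + (¼)*4096 = -3 + 1024 = 1021)
d = -51
D = 1603 (D = 1728 - 1*125 = 1728 - 125 = 1603)
1/(d + Q) - D = 1/(-51 + 1021) - 1*1603 = 1/970 - 1603 = -1554909/970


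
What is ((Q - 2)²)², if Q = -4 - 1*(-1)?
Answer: 625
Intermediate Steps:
Q = -3 (Q = -4 + 1 = -3)
((Q - 2)²)² = ((-3 - 2)²)² = ((-5)²)² = 25² = 625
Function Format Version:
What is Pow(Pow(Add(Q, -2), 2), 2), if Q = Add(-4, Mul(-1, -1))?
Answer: 625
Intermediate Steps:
Q = -3 (Q = Add(-4, 1) = -3)
Pow(Pow(Add(Q, -2), 2), 2) = Pow(Pow(Add(-3, -2), 2), 2) = Pow(Pow(-5, 2), 2) = Pow(25, 2) = 625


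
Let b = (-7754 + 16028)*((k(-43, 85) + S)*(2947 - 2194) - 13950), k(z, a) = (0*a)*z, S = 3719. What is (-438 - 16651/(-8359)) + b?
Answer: 192717955232671/8359 ≈ 2.3055e+10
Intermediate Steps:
k(z, a) = 0 (k(z, a) = 0*z = 0)
b = 23055145218 (b = (-7754 + 16028)*((0 + 3719)*(2947 - 2194) - 13950) = 8274*(3719*753 - 13950) = 8274*(2800407 - 13950) = 8274*2786457 = 23055145218)
(-438 - 16651/(-8359)) + b = (-438 - 16651/(-8359)) + 23055145218 = (-438 - 16651*(-1/8359)) + 23055145218 = (-438 + 16651/8359) + 23055145218 = -3644591/8359 + 23055145218 = 192717955232671/8359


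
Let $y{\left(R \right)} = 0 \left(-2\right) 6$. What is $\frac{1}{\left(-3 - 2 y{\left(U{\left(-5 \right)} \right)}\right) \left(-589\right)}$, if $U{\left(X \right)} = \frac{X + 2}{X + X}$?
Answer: $\frac{1}{1767} \approx 0.00056593$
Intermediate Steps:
$U{\left(X \right)} = \frac{2 + X}{2 X}$
$y{\left(R \right)} = 0$ ($y{\left(R \right)} = 0 \cdot 6 = 0$)
$\frac{1}{\left(-3 - 2 y{\left(U{\left(-5 \right)} \right)}\right) \left(-589\right)} = \frac{1}{\left(-3 - 0\right) \left(-589\right)} = \frac{1}{\left(-3 + 0\right) \left(-589\right)} = \frac{1}{\left(-3\right) \left(-589\right)} = \frac{1}{1767}$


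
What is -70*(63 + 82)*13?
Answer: -131950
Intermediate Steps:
-70*(63 + 82)*13 = -70*145*13 = -10150*13 = -131950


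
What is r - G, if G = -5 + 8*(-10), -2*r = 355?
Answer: -185/2 ≈ -92.500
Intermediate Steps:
r = -355/2 (r = -½*355 = -355/2 ≈ -177.50)
G = -85 (G = -5 - 80 = -85)
r - G = -355/2 - 1*(-85) = -355/2 + 85 = -185/2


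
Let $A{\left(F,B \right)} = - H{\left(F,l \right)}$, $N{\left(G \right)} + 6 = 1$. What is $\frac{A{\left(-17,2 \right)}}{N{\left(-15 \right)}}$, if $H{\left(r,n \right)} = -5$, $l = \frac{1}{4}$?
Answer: $-1$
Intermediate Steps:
$l = \frac{1}{4} \approx 0.25$
$N{\left(G \right)} = -5$ ($N{\left(G \right)} = -6 + 1 = -5$)
$A{\left(F,B \right)} = 5$ ($A{\left(F,B \right)} = \left(-1\right) \left(-5\right) = 5$)
$\frac{A{\left(-17,2 \right)}}{N{\left(-15 \right)}} = \frac{5}{-5} = 5 \left(- \frac{1}{5}\right) = -1$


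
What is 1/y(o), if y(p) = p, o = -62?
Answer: -1/62 ≈ -0.016129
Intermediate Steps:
1/y(o) = 1/(-62) = -1/62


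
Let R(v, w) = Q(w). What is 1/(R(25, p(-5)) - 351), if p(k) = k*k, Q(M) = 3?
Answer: -1/348 ≈ -0.0028736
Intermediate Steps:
p(k) = k**2
R(v, w) = 3
1/(R(25, p(-5)) - 351) = 1/(3 - 351) = 1/(-348) = -1/348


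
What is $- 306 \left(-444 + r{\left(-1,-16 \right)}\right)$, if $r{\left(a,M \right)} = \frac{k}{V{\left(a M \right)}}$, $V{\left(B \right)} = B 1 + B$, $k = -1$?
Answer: $\frac{2173977}{16} \approx 1.3587 \cdot 10^{5}$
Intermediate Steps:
$V{\left(B \right)} = 2 B$ ($V{\left(B \right)} = B + B = 2 B$)
$r{\left(a,M \right)} = - \frac{1}{2 M a}$ ($r{\left(a,M \right)} = - \frac{1}{2 a M} = - \frac{1}{2 M a}$)
$- 306 \left(-444 + r{\left(-1,-16 \right)}\right) = - 306 \left(-444 - \frac{1}{2 \left(-16\right) \left(-1\right)}\right) = - 306 \left(-444 - \left(- \frac{1}{32}\right) \left(-1\right)\right) = - 306 \left(-444 - \frac{1}{32}\right) = \left(-306\right) \left(- \frac{14209}{32}\right) = \frac{2173977}{16}$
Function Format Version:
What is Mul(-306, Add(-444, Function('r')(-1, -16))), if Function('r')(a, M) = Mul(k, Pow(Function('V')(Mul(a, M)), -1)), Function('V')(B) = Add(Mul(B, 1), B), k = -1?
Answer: Rational(2173977, 16) ≈ 1.3587e+5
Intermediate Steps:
Function('V')(B) = Mul(2, B) (Function('V')(B) = Add(B, B) = Mul(2, B))
Function('r')(a, M) = Mul(Rational(-1, 2), Pow(M, -1), Pow(a, -1)) (Function('r')(a, M) = Mul(-1, Pow(Mul(2, Mul(a, M)), -1)) = Mul(-1, Pow(Mul(2, Mul(M, a)), -1)) = Mul(-1, Pow(Mul(2, M, a), -1)) = Mul(-1, Mul(Rational(1, 2), Pow(M, -1), Pow(a, -1))) = Mul(Rational(-1, 2), Pow(M, -1), Pow(a, -1)))
Mul(-306, Add(-444, Function('r')(-1, -16))) = Mul(-306, Add(-444, Mul(Rational(-1, 2), Pow(-16, -1), Pow(-1, -1)))) = Mul(-306, Add(-444, Mul(Rational(-1, 2), Rational(-1, 16), -1))) = Mul(-306, Add(-444, Rational(-1, 32))) = Mul(-306, Rational(-14209, 32)) = Rational(2173977, 16)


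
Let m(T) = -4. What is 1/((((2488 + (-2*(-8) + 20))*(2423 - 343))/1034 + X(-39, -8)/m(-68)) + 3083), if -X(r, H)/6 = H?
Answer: 517/4212667 ≈ 0.00012273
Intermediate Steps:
X(r, H) = -6*H
1/((((2488 + (-2*(-8) + 20))*(2423 - 343))/1034 + X(-39, -8)/m(-68)) + 3083) = 1/((((2488 + (-2*(-8) + 20))*(2423 - 343))/1034 - 6*(-8)/(-4)) + 3083) = 1/((((2488 + (16 + 20))*2080)*(1/1034) + 48*(-¼)) + 3083) = 1/((((2488 + 36)*2080)*(1/1034) - 12) + 3083) = 1/(((2524*2080)*(1/1034) - 12) + 3083) = 1/((5249920*(1/1034) - 12) + 3083) = 1/((2624960/517 - 12) + 3083) = 1/(2618756/517 + 3083) = 1/(4212667/517) = 517/4212667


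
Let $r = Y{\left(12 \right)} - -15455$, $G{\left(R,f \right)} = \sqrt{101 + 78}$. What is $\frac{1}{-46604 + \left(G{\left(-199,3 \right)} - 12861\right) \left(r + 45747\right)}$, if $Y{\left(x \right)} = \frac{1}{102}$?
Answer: $- \frac{4094835722163}{3223310543605149630347} - \frac{318372855 \sqrt{179}}{3223310543605149630347} \approx -1.2717 \cdot 10^{-9}$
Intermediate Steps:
$Y{\left(x \right)} = \frac{1}{102}$
$G{\left(R,f \right)} = \sqrt{179}$
$r = \frac{1576411}{102}$ ($r = \frac{1}{102} - -15455 = \frac{1}{102} + 15455 = \frac{1576411}{102} \approx 15455.0$)
$\frac{1}{-46604 + \left(G{\left(-199,3 \right)} - 12861\right) \left(r + 45747\right)} = \frac{1}{-46604 + \left(\sqrt{179} - 12861\right) \left(\frac{1576411}{102} + 45747\right)} = \frac{1}{-46604 + \left(-12861 + \sqrt{179}\right) \frac{6242605}{102}} = \frac{1}{-46604 - \left(\frac{26762047635}{34} - \frac{6242605 \sqrt{179}}{102}\right)} = \frac{1}{- \frac{26763632171}{34} + \frac{6242605 \sqrt{179}}{102}}$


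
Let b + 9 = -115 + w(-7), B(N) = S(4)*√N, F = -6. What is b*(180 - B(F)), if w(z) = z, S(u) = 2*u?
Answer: -23580 + 1048*I*√6 ≈ -23580.0 + 2567.1*I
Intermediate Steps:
B(N) = 8*√N (B(N) = (2*4)*√N = 8*√N)
b = -131 (b = -9 + (-115 - 7) = -9 - 122 = -131)
b*(180 - B(F)) = -131*(180 - 8*√(-6)) = -131*(180 - 8*I*√6) = -23580 + 1048*I*√6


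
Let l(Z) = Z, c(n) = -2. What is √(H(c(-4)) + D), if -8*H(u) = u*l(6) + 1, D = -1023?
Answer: I*√16346/4 ≈ 31.963*I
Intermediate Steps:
H(u) = -⅛ - 3*u/4 (H(u) = -(u*6 + 1)/8 = -(6*u + 1)/8 = -(1 + 6*u)/8 = -⅛ - 3*u/4)
√(H(c(-4)) + D) = √((-⅛ - ¾*(-2)) - 1023) = √((-⅛ + 3/2) - 1023) = √(11/8 - 1023) = √(-8173/8) = I*√16346/4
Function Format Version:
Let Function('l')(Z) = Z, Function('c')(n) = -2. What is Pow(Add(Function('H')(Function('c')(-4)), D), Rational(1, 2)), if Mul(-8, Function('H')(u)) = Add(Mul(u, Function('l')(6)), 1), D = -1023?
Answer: Mul(Rational(1, 4), I, Pow(16346, Rational(1, 2))) ≈ Mul(31.963, I)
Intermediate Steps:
Function('H')(u) = Add(Rational(-1, 8), Mul(Rational(-3, 4), u)) (Function('H')(u) = Mul(Rational(-1, 8), Add(Mul(u, 6), 1)) = Mul(Rational(-1, 8), Add(Mul(6, u), 1)) = Mul(Rational(-1, 8), Add(1, Mul(6, u))) = Add(Rational(-1, 8), Mul(Rational(-3, 4), u)))
Pow(Add(Function('H')(Function('c')(-4)), D), Rational(1, 2)) = Pow(Add(Add(Rational(-1, 8), Mul(Rational(-3, 4), -2)), -1023), Rational(1, 2)) = Pow(Add(Add(Rational(-1, 8), Rational(3, 2)), -1023), Rational(1, 2)) = Pow(Add(Rational(11, 8), -1023), Rational(1, 2)) = Pow(Rational(-8173, 8), Rational(1, 2)) = Mul(Rational(1, 4), I, Pow(16346, Rational(1, 2)))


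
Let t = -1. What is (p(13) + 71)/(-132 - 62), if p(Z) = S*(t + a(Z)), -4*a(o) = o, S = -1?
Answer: -301/776 ≈ -0.38789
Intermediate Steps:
a(o) = -o/4
p(Z) = 1 + Z/4 (p(Z) = -(-1 - Z/4) = 1 + Z/4)
(p(13) + 71)/(-132 - 62) = ((1 + (1/4)*13) + 71)/(-132 - 62) = ((1 + 13/4) + 71)/(-194) = (17/4 + 71)*(-1/194) = (301/4)*(-1/194) = -301/776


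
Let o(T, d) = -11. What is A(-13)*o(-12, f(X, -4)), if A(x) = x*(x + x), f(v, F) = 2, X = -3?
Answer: -3718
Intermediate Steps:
A(x) = 2*x² (A(x) = x*(2*x) = 2*x²)
A(-13)*o(-12, f(X, -4)) = (2*(-13)²)*(-11) = (2*169)*(-11) = 338*(-11) = -3718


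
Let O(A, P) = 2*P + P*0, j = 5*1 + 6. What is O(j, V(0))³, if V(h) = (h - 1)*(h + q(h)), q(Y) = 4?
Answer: -512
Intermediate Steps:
V(h) = (-1 + h)*(4 + h) (V(h) = (h - 1)*(h + 4) = (-1 + h)*(4 + h))
j = 11 (j = 5 + 6 = 11)
O(A, P) = 2*P (O(A, P) = 2*P + 0 = 2*P)
O(j, V(0))³ = (2*(-4 + 0² + 3*0))³ = (2*(-4 + 0 + 0))³ = (2*(-4))³ = (-8)³ = -512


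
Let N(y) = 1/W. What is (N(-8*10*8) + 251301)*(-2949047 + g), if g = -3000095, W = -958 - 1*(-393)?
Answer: -844689307615088/565 ≈ -1.4950e+12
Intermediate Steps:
W = -565 (W = -958 + 393 = -565)
N(y) = -1/565 (N(y) = 1/(-565) = -1/565)
(N(-8*10*8) + 251301)*(-2949047 + g) = (-1/565 + 251301)*(-2949047 - 3000095) = (141985064/565)*(-5949142) = -844689307615088/565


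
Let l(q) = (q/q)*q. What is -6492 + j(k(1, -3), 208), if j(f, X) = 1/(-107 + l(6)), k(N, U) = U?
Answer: -655693/101 ≈ -6492.0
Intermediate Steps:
l(q) = q (l(q) = 1*q = q)
j(f, X) = -1/101 (j(f, X) = 1/(-107 + 6) = 1/(-101) = -1/101)
-6492 + j(k(1, -3), 208) = -6492 - 1/101 = -655693/101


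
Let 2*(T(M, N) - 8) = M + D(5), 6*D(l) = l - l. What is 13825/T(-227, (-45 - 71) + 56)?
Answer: -27650/211 ≈ -131.04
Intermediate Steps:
D(l) = 0 (D(l) = (l - l)/6 = (1/6)*0 = 0)
T(M, N) = 8 + M/2 (T(M, N) = 8 + (M + 0)/2 = 8 + M/2)
13825/T(-227, (-45 - 71) + 56) = 13825/(8 + (1/2)*(-227)) = 13825/(8 - 227/2) = 13825/(-211/2) = 13825*(-2/211) = -27650/211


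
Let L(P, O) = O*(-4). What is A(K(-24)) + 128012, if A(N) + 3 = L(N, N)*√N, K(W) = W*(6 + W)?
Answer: 128009 - 20736*√3 ≈ 92093.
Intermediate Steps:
L(P, O) = -4*O
A(N) = -3 - 4*N^(3/2) (A(N) = -3 + (-4*N)*√N = -3 - 4*N^(3/2))
A(K(-24)) + 128012 = (-3 - 4*5184*√3) + 128012 = (-3 - 20736*√3) + 128012 = 128009 - 20736*√3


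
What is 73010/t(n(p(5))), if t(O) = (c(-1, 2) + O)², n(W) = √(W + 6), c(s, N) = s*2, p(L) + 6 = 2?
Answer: 73010/(2 - √2)² ≈ 2.1277e+5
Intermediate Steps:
p(L) = -4 (p(L) = -6 + 2 = -4)
c(s, N) = 2*s
n(W) = √(6 + W)
t(O) = (-2 + O)² (t(O) = (2*(-1) + O)² = (-2 + O)²)
73010/t(n(p(5))) = 73010/((-2 + √(6 - 4))²) = 73010/((-2 + √2)²) = 73010/(-2 + √2)²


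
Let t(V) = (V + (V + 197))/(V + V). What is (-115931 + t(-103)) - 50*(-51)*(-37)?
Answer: -43317877/206 ≈ -2.1028e+5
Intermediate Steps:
t(V) = (197 + 2*V)/(2*V) (t(V) = (V + (197 + V))/((2*V)) = (197 + 2*V)*(1/(2*V)) = (197 + 2*V)/(2*V))
(-115931 + t(-103)) - 50*(-51)*(-37) = (-115931 + (197/2 - 103)/(-103)) - 50*(-51)*(-37) = (-115931 - 1/103*(-9/2)) + 2550*(-37) = (-115931 + 9/206) - 94350 = -23881777/206 - 94350 = -43317877/206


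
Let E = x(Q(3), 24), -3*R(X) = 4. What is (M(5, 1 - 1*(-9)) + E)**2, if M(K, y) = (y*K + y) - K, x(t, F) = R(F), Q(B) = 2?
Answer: 25921/9 ≈ 2880.1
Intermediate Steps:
R(X) = -4/3 (R(X) = -1/3*4 = -4/3)
x(t, F) = -4/3
E = -4/3 ≈ -1.3333
M(K, y) = y - K + K*y (M(K, y) = (K*y + y) - K = (y + K*y) - K = y - K + K*y)
(M(5, 1 - 1*(-9)) + E)**2 = (((1 - 1*(-9)) - 1*5 + 5*(1 - 1*(-9))) - 4/3)**2 = (((1 + 9) - 5 + 5*(1 + 9)) - 4/3)**2 = ((10 - 5 + 5*10) - 4/3)**2 = ((10 - 5 + 50) - 4/3)**2 = (55 - 4/3)**2 = (161/3)**2 = 25921/9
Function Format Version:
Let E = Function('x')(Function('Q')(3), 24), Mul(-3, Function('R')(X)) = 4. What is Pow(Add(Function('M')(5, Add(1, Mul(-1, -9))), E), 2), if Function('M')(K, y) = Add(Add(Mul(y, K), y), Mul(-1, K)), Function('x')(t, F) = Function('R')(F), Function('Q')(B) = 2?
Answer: Rational(25921, 9) ≈ 2880.1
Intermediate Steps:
Function('R')(X) = Rational(-4, 3) (Function('R')(X) = Mul(Rational(-1, 3), 4) = Rational(-4, 3))
Function('x')(t, F) = Rational(-4, 3)
E = Rational(-4, 3) ≈ -1.3333
Function('M')(K, y) = Add(y, Mul(-1, K), Mul(K, y)) (Function('M')(K, y) = Add(Add(Mul(K, y), y), Mul(-1, K)) = Add(Add(y, Mul(K, y)), Mul(-1, K)) = Add(y, Mul(-1, K), Mul(K, y)))
Pow(Add(Function('M')(5, Add(1, Mul(-1, -9))), E), 2) = Pow(Add(Add(Add(1, Mul(-1, -9)), Mul(-1, 5), Mul(5, Add(1, Mul(-1, -9)))), Rational(-4, 3)), 2) = Pow(Add(Add(Add(1, 9), -5, Mul(5, Add(1, 9))), Rational(-4, 3)), 2) = Pow(Add(Add(10, -5, Mul(5, 10)), Rational(-4, 3)), 2) = Pow(Add(Add(10, -5, 50), Rational(-4, 3)), 2) = Pow(Add(55, Rational(-4, 3)), 2) = Pow(Rational(161, 3), 2) = Rational(25921, 9)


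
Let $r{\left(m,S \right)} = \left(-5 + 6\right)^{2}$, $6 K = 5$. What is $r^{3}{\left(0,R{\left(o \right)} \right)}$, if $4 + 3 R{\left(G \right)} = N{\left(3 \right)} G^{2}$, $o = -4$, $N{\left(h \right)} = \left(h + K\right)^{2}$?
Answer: $1$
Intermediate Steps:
$K = \frac{5}{6}$ ($K = \frac{1}{6} \cdot 5 = \frac{5}{6} \approx 0.83333$)
$N{\left(h \right)} = \left(\frac{5}{6} + h\right)^{2}$ ($N{\left(h \right)} = \left(h + \frac{5}{6}\right)^{2} = \left(\frac{5}{6} + h\right)^{2}$)
$R{\left(G \right)} = - \frac{4}{3} + \frac{529 G^{2}}{108}$ ($R{\left(G \right)} = - \frac{4}{3} + \frac{\frac{\left(5 + 6 \cdot 3\right)^{2}}{36} G^{2}}{3} = - \frac{4}{3} + \frac{\frac{\left(5 + 18\right)^{2}}{36} G^{2}}{3} = - \frac{4}{3} + \frac{\frac{23^{2}}{36} G^{2}}{3} = - \frac{4}{3} + \frac{\frac{1}{36} \cdot 529 G^{2}}{3} = - \frac{4}{3} + \frac{\frac{529}{36} G^{2}}{3} = - \frac{4}{3} + \frac{529 G^{2}}{108}$)
$r{\left(m,S \right)} = 1$ ($r{\left(m,S \right)} = 1^{2} = 1$)
$r^{3}{\left(0,R{\left(o \right)} \right)} = 1^{3} = 1$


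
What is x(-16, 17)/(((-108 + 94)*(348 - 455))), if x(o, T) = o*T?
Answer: -136/749 ≈ -0.18158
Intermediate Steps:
x(o, T) = T*o
x(-16, 17)/(((-108 + 94)*(348 - 455))) = (17*(-16))/(((-108 + 94)*(348 - 455))) = -272/((-14*(-107))) = -272/1498 = -272*1/1498 = -136/749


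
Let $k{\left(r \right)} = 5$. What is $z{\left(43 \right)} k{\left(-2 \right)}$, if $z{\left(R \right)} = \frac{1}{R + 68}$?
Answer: $\frac{5}{111} \approx 0.045045$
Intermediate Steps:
$z{\left(R \right)} = \frac{1}{68 + R}$
$z{\left(43 \right)} k{\left(-2 \right)} = \frac{1}{68 + 43} \cdot 5 = \frac{1}{111} \cdot 5 = \frac{5}{111}$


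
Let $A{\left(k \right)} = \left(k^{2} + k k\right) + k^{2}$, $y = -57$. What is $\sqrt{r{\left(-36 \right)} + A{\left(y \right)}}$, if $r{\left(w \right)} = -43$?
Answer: $2 \sqrt{2426} \approx 98.509$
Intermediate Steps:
$A{\left(k \right)} = 3 k^{2}$ ($A{\left(k \right)} = \left(k^{2} + k^{2}\right) + k^{2} = 2 k^{2} + k^{2} = 3 k^{2}$)
$\sqrt{r{\left(-36 \right)} + A{\left(y \right)}} = \sqrt{-43 + 3 \left(-57\right)^{2}} = \sqrt{-43 + 3 \cdot 3249} = \sqrt{-43 + 9747} = \sqrt{9704} = 2 \sqrt{2426}$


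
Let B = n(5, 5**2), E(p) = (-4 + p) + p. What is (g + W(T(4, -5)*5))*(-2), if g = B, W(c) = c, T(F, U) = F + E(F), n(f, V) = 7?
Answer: -94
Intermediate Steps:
E(p) = -4 + 2*p
T(F, U) = -4 + 3*F (T(F, U) = F + (-4 + 2*F) = -4 + 3*F)
B = 7
g = 7
(g + W(T(4, -5)*5))*(-2) = (7 + (-4 + 3*4)*5)*(-2) = (7 + (-4 + 12)*5)*(-2) = (7 + 8*5)*(-2) = (7 + 40)*(-2) = 47*(-2) = -94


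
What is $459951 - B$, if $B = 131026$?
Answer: $328925$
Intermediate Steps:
$459951 - B = 459951 - 131026 = 328925$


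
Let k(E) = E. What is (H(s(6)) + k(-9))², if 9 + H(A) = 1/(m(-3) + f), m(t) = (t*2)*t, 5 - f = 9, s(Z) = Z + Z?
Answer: 63001/196 ≈ 321.43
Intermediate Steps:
s(Z) = 2*Z
f = -4 (f = 5 - 1*9 = 5 - 9 = -4)
m(t) = 2*t² (m(t) = (2*t)*t = 2*t²)
H(A) = -125/14 (H(A) = -9 + 1/(2*(-3)² - 4) = -9 + 1/(2*9 - 4) = -9 + 1/(18 - 4) = -9 + 1/14 = -125/14)
(H(s(6)) + k(-9))² = (-125/14 - 9)² = (-251/14)² = 63001/196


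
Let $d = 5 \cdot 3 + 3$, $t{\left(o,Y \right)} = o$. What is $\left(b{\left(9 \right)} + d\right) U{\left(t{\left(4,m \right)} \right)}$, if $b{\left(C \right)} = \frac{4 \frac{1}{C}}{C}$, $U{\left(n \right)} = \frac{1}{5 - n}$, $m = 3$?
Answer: $\frac{1462}{81} \approx 18.049$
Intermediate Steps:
$d = 18$ ($d = 15 + 3 = 18$)
$b{\left(C \right)} = \frac{4}{C^{2}}$
$\left(b{\left(9 \right)} + d\right) U{\left(t{\left(4,m \right)} \right)} = \left(\frac{4}{81} + 18\right) \left(- \frac{1}{-5 + 4}\right) = \left(4 \cdot \frac{1}{81} + 18\right) \left(- \frac{1}{-1}\right) = \left(\frac{4}{81} + 18\right) \left(\left(-1\right) \left(-1\right)\right) = \frac{1462}{81} \cdot 1 = \frac{1462}{81}$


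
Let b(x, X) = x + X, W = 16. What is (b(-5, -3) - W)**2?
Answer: 576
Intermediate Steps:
b(x, X) = X + x
(b(-5, -3) - W)**2 = ((-3 - 5) - 1*16)**2 = (-8 - 16)**2 = (-24)**2 = 576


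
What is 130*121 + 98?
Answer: 15828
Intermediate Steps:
130*121 + 98 = 15730 + 98 = 15828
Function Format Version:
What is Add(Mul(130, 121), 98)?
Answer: 15828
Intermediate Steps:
Add(Mul(130, 121), 98) = Add(15730, 98) = 15828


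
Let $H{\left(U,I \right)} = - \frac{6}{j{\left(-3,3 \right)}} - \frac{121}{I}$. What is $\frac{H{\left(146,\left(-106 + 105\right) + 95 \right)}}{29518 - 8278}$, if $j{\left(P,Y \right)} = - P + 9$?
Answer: $- \frac{7}{83190} \approx -8.4145 \cdot 10^{-5}$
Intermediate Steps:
$j{\left(P,Y \right)} = 9 - P$
$H{\left(U,I \right)} = - \frac{1}{2} - \frac{121}{I}$ ($H{\left(U,I \right)} = - \frac{6}{9 - -3} - \frac{121}{I} = - \frac{6}{9 + 3} - \frac{121}{I} = - \frac{6}{12} - \frac{121}{I} = \left(-6\right) \frac{1}{12} - \frac{121}{I} = - \frac{1}{2} - \frac{121}{I}$)
$\frac{H{\left(146,\left(-106 + 105\right) + 95 \right)}}{29518 - 8278} = \frac{\frac{1}{2} \frac{1}{\left(-106 + 105\right) + 95} \left(-242 - \left(\left(-106 + 105\right) + 95\right)\right)}{29518 - 8278} = \frac{\frac{1}{2} \frac{1}{-1 + 95} \left(-242 - \left(-1 + 95\right)\right)}{21240} = \frac{-242 - 94}{2 \cdot 94} \cdot \frac{1}{21240} = \frac{1}{2} \cdot \frac{1}{94} \left(-242 - 94\right) \frac{1}{21240} = \frac{1}{2} \cdot \frac{1}{94} \left(-336\right) \frac{1}{21240} = \left(- \frac{84}{47}\right) \frac{1}{21240} = - \frac{7}{83190}$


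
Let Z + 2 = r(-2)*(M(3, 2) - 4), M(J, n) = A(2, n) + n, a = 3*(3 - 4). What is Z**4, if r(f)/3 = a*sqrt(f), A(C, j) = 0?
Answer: 404368 + 92736*I*sqrt(2) ≈ 4.0437e+5 + 1.3115e+5*I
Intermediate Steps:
a = -3 (a = 3*(-1) = -3)
r(f) = -9*sqrt(f) (r(f) = 3*(-3*sqrt(f)) = -9*sqrt(f))
M(J, n) = n (M(J, n) = 0 + n = n)
Z = -2 + 18*I*sqrt(2) (Z = -2 + (-9*I*sqrt(2))*(2 - 4) = -2 - 9*I*sqrt(2)*(-2) = -2 + 18*I*sqrt(2) ≈ -2.0 + 25.456*I)
Z**4 = (-2 + 18*I*sqrt(2))**4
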